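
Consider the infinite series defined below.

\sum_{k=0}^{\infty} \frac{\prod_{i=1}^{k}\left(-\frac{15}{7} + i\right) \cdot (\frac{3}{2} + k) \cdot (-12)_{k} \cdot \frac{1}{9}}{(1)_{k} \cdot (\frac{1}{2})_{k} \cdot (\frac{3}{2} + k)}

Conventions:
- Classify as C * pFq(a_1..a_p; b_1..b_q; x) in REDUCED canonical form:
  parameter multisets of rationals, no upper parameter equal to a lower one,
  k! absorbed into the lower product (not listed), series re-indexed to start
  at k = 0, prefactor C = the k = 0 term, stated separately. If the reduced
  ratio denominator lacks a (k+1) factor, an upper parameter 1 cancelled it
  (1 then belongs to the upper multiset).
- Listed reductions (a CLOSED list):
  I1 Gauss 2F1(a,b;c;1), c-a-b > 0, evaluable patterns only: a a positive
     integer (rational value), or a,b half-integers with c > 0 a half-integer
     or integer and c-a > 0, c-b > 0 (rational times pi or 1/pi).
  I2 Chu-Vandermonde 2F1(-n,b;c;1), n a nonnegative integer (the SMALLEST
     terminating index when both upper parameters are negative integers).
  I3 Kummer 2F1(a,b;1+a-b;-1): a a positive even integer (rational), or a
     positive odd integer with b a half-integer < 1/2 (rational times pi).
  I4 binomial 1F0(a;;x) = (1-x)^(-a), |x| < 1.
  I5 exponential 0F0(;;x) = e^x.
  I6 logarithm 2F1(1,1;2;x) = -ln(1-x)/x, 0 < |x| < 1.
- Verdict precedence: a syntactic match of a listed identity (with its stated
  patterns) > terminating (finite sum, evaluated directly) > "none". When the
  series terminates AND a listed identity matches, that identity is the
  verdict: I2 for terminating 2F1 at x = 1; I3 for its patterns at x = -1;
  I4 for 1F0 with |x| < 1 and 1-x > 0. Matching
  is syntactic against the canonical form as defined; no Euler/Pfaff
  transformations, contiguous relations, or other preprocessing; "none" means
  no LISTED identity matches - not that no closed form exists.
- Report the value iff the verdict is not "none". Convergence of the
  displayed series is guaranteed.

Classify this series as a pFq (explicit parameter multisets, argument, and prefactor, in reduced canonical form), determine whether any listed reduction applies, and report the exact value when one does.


Canonical form: C = \frac{1}{9} times 2F1 with upper {-12, -\frac{8}{7}}, lower {\frac{1}{2}}, x = 1. Verdict: this is Chu-Vandermonde (I2) (terminating 2F1 at x = 1 with n = 12, b = -8/7, c = \frac{1}{2}). Value: \frac{152824455282433}{38658715152393}.

First insight: t_0 = \frac{1}{9} here, and (1)_k (C = 1/9, x = 1) is k! itself.
Term ratio: r(k) = 1 * (k-12) (k-\frac{8}{7}) / [(k+\frac{1}{2}) (k+1)] - rational in k, leading ratio 1; with t_0 = \frac{1}{9}, classification follows.


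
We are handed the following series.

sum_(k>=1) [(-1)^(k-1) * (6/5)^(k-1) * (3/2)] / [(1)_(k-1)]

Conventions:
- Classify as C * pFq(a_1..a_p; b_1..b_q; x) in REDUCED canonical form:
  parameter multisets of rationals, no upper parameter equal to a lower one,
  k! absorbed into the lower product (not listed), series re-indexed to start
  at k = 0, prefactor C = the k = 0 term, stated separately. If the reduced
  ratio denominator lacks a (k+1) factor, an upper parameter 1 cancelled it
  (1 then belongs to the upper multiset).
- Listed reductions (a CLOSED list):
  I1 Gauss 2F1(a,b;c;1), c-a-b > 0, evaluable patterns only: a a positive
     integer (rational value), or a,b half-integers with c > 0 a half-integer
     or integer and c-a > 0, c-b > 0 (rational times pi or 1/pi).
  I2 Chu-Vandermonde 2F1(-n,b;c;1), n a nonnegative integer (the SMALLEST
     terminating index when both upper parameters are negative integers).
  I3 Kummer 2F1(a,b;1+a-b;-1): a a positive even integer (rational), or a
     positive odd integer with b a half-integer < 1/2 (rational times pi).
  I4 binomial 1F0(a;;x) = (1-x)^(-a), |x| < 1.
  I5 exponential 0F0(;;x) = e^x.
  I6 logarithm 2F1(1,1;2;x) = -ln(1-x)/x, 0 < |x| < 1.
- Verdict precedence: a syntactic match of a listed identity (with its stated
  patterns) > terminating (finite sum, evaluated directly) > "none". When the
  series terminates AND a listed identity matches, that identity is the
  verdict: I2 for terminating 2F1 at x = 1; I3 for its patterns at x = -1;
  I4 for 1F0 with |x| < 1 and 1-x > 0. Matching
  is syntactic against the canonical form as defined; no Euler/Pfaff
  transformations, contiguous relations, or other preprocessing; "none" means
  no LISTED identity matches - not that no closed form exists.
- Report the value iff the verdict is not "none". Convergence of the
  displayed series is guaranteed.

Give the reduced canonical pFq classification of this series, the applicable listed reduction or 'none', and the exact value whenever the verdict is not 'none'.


Reduced: x = -6/5, 0F0, upper = {-}, lower = {-}, C = 3/2. Verdict: the exponential series (I5) matches (the 0F0 exponential series at x = -6/5). Exact value: (3/2) * e^(-6/5).

Structural cue: from the first term 3/2: (1)_k (C = 3/2) is k! itself.
Term ratio: r(k) = (-6/5) * 1 / [(k+1)] - rational; roots negated = parameters, x = (-6/5), C = 3/2.


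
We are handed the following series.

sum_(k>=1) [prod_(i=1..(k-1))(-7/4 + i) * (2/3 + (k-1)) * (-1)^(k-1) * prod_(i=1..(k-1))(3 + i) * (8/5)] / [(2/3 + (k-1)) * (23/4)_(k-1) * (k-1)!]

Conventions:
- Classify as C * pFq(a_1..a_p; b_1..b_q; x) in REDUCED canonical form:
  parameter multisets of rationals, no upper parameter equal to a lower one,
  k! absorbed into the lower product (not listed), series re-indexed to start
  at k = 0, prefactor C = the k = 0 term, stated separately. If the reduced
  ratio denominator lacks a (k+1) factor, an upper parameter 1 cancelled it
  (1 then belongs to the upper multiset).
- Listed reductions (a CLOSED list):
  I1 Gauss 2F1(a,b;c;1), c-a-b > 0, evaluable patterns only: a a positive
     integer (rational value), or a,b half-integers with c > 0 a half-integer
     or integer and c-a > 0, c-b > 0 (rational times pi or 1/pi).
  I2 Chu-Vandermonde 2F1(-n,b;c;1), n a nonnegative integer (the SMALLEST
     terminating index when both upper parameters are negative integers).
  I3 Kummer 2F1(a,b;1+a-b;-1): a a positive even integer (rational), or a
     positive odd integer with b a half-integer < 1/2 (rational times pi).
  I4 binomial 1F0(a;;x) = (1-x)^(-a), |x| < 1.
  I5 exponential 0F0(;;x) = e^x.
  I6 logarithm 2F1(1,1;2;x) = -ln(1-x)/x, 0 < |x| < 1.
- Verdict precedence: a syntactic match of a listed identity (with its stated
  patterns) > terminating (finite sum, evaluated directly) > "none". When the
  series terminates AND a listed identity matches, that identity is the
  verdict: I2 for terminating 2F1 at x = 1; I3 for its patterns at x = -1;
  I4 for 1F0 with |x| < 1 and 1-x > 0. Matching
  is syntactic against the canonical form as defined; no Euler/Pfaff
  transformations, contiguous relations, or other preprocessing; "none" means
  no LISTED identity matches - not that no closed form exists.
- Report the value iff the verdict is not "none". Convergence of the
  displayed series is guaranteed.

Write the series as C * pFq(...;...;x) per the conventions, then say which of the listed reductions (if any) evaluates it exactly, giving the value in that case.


Classification (C = 8/5): 2F1 with upper {-3/4, 4}, lower {23/4}, argument x = -1. Verdict: the Kummer evaluation I3 matches (x = -1; c = 23/4 equals 1+a-b for upper {-3/4, 4}: listed pattern). Hence: 19/8.

First insight: with t_0 = 8/5, the factor k + 2/3 cancels (top and bottom), leaving C = 8/5.
Step ratio: r(k) = (-1) * (k-3/4) (k+4) / [(k+23/4) (k+1)] - poly over poly, x = (-1) from leading terms; C = 8/5 at k = 0.


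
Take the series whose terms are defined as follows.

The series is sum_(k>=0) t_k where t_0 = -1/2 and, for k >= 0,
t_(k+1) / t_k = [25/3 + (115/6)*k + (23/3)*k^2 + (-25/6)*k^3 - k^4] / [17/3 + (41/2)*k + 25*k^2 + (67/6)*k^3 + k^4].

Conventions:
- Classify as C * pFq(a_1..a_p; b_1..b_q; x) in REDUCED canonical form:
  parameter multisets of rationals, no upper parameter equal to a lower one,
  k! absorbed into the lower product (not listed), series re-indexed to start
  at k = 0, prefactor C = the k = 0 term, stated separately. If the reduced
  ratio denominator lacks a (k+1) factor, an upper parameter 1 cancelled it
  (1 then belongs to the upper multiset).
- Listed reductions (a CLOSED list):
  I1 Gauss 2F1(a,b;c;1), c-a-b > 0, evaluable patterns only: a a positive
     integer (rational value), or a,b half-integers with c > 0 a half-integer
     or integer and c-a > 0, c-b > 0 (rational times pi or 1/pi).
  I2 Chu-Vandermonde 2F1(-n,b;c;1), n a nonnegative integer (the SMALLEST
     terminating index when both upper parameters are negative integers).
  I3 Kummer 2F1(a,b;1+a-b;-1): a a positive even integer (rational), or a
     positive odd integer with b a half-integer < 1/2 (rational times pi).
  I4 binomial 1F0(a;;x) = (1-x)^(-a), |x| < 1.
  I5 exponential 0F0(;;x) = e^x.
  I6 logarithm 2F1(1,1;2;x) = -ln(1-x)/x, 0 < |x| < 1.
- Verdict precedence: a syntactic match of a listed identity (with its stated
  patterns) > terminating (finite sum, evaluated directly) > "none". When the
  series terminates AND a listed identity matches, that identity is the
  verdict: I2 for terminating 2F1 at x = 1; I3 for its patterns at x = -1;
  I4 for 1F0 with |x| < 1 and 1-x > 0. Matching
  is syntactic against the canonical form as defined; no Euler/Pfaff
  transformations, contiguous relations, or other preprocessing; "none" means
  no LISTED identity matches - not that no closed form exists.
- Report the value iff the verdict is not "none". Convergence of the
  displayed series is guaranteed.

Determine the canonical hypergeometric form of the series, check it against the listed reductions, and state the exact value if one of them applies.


With C = -1/2: the canonical form is 2F1(-5/2, 5; 17/2; -1). Verdict at x = -1: Kummer's theorem (I3) matches (x = -1; c = 17/2 equals 1+a-b for upper {-5/2, 5}: listed pattern). Hence: (-135135/262144) * pi.

First insight: t_0 being -1/2, cancel k + 2/3 from the displayed ratio first; then C = -1/2.
Ratio: r(k) = (-1) * (k-5/2) (k+5) / [(k+17/2) (k+1)] - poly over poly, x = (-1) from leading terms; C = -1/2 at k = 0.


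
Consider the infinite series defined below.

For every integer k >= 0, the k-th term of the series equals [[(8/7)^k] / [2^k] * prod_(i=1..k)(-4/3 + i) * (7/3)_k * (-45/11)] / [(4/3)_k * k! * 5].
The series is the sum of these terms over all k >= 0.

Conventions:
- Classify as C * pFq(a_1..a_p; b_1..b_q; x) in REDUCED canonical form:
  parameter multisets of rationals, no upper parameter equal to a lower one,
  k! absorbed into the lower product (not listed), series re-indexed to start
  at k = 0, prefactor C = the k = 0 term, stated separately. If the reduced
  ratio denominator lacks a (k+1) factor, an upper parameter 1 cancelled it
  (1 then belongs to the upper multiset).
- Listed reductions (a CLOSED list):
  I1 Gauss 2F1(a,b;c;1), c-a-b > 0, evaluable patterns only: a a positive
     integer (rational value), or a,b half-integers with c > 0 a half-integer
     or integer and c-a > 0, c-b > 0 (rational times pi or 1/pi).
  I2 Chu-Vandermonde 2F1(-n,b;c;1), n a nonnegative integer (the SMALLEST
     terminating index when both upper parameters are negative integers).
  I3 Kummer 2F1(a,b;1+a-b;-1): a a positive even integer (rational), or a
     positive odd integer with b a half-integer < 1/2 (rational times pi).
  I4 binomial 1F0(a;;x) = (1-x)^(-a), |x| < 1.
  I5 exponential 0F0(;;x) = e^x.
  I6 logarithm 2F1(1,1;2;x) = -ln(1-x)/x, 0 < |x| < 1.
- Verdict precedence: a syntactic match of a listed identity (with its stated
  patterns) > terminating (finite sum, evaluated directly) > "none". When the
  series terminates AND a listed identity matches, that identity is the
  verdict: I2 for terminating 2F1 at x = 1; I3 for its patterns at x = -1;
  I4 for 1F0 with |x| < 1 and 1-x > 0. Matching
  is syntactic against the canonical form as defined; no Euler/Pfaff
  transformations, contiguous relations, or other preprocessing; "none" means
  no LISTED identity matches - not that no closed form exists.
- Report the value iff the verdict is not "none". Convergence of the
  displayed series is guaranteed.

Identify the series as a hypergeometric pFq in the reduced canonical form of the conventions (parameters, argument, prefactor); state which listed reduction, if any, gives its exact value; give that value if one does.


Classification (C = -9/11): 2F1 with upper {-1/3, 7/3}, lower {4/3}, argument x = 4/7. Verdict: none. A 2F1 with upper {-1/3, 7/3} fits none of I1-I6 at x = 4/7; the sum runs forever.

Structural cue: from the first term -9/11: the running product (C = -9/11) telescopes to a rising factorial.
Term ratio: r(k) = (4/7) * (k-1/3) (k+7/3) / [(k+4/3) (k+1)] ; factor over Q: parameters, x = (4/7), and C = -9/11.


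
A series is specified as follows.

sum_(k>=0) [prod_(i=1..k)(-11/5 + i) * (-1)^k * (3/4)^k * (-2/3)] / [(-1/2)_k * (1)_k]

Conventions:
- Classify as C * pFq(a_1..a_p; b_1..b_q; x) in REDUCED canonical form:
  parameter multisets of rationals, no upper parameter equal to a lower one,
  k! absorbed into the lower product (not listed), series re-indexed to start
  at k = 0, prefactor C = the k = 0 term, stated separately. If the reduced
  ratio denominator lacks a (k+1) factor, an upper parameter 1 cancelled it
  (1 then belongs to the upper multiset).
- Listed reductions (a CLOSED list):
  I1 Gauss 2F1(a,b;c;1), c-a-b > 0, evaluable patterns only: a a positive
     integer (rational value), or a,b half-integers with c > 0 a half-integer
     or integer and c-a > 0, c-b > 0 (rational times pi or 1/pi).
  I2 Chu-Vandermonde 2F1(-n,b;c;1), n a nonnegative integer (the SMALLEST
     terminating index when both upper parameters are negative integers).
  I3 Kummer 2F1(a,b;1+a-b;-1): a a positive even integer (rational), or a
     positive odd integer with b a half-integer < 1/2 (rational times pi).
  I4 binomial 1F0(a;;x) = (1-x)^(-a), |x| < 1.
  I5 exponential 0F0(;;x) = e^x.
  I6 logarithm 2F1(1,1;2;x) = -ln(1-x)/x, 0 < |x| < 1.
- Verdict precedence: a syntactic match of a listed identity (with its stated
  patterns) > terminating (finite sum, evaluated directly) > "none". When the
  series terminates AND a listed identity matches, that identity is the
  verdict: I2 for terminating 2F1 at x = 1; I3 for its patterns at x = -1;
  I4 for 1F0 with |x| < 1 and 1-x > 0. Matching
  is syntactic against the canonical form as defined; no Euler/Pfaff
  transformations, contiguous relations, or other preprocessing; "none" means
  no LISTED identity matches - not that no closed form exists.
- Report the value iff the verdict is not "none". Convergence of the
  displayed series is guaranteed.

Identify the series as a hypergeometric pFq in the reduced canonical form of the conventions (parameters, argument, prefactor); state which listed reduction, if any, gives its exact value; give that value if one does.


Canonical form: C = -2/3 times 1F1 with upper {-6/5}, lower {-1/2}, x = -3/4. Verdict: none here - no I1-I6 shape fits x = -3/4 with lower {-1/2}.

Key step: t_0 being -2/3, the (-1)^k factor (C = -2/3, x = -3/4) folds into the argument's sign.
Step ratio: r(k) = (-3/4) * (k-6/5) / [(k-1/2) (k+1)] ; factor over Q: parameters, x = (-3/4), and C = -2/3.


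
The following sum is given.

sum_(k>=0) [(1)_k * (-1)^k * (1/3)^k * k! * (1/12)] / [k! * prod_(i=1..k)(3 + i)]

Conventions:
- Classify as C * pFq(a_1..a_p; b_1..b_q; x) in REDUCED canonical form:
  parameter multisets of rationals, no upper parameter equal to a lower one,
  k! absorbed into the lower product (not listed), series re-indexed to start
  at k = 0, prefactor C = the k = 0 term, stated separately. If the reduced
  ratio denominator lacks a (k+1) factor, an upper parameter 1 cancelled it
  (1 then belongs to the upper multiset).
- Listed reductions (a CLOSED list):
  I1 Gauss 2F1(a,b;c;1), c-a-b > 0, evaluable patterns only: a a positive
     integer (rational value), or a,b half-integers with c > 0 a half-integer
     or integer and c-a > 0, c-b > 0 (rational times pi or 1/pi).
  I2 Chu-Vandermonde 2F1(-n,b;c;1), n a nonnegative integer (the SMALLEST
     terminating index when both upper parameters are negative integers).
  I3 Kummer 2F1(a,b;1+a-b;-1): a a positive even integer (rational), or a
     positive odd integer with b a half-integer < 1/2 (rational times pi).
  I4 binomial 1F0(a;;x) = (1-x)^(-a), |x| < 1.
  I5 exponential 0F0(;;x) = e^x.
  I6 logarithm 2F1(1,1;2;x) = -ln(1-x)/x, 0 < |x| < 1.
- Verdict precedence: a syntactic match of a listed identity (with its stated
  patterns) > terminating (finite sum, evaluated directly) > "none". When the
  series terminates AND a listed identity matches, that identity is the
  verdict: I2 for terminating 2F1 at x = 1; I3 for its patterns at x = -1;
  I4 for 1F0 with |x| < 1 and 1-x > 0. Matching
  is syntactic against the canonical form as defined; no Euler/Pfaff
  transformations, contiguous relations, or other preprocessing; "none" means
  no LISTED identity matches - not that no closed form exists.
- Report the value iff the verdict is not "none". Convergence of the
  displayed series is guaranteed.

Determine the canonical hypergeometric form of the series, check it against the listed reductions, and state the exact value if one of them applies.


The series (x = -1/3) is 2F1: upper {1, 1}, lower {4}, prefactor 1/12. Verdict: none here - no I1-I6 shape fits x = -1/3 with lower {4}.

Structural cue: x = (-1/3) and the factorial ratio (C = 1/12, x = -1/3) (k+a-1)!/(a-1)! is a rising factorial (a)_k.
Step ratio: r(k) = (-1/3) * (k+1) (k+1) / [(k+4) (k+1)] - poly over poly, x = (-1/3) from leading terms; C = 1/12 at k = 0.


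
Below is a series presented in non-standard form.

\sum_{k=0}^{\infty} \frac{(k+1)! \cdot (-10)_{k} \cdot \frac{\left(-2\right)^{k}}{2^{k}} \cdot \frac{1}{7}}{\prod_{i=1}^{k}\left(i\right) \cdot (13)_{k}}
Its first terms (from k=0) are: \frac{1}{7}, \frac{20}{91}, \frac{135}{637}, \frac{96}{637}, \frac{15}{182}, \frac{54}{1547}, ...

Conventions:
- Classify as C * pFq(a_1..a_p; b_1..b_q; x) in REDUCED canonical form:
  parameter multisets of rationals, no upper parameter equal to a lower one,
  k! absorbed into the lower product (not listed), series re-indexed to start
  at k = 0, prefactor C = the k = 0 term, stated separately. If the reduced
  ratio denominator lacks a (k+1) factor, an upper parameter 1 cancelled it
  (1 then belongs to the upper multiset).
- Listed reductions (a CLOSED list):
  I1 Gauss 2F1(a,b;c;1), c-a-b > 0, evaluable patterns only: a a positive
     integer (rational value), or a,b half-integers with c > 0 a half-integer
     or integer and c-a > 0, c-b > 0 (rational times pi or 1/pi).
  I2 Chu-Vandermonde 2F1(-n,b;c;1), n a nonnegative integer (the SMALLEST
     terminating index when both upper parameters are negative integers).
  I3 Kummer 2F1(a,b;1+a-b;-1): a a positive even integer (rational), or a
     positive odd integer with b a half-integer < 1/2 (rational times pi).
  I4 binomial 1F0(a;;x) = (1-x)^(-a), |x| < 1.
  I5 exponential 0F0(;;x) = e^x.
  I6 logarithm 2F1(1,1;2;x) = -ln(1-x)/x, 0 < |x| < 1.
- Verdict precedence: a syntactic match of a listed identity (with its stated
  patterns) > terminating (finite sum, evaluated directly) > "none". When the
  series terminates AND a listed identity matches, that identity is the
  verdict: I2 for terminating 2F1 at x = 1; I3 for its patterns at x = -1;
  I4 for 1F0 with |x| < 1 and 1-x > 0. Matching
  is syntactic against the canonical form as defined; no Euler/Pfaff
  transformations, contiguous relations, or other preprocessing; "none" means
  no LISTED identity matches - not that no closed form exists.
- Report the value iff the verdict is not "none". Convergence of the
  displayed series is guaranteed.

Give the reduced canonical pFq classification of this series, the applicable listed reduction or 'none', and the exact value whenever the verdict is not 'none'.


Key step: t_0 = \frac{1}{7} here, and the factorial ratio (prefactor 1/7) (k+a-1)!/(a-1)! is a rising factorial (a)_k.
Adjacent-term ratio: r(k) = -1 * (k-10) (k+2) / [(k+13) (k+1)] - rational in k. x = -1; t_0 = \frac{1}{7}; negate the roots.

With C = \frac{1}{7}: the canonical form is 2F1(-10, 2; 13; -1). Verdict at x = -1: Kummer (I3) matches (x = -1; c = 13 equals 1+a-b for upper {-10, 2}: listed pattern). Sum: \frac{6}{7}.


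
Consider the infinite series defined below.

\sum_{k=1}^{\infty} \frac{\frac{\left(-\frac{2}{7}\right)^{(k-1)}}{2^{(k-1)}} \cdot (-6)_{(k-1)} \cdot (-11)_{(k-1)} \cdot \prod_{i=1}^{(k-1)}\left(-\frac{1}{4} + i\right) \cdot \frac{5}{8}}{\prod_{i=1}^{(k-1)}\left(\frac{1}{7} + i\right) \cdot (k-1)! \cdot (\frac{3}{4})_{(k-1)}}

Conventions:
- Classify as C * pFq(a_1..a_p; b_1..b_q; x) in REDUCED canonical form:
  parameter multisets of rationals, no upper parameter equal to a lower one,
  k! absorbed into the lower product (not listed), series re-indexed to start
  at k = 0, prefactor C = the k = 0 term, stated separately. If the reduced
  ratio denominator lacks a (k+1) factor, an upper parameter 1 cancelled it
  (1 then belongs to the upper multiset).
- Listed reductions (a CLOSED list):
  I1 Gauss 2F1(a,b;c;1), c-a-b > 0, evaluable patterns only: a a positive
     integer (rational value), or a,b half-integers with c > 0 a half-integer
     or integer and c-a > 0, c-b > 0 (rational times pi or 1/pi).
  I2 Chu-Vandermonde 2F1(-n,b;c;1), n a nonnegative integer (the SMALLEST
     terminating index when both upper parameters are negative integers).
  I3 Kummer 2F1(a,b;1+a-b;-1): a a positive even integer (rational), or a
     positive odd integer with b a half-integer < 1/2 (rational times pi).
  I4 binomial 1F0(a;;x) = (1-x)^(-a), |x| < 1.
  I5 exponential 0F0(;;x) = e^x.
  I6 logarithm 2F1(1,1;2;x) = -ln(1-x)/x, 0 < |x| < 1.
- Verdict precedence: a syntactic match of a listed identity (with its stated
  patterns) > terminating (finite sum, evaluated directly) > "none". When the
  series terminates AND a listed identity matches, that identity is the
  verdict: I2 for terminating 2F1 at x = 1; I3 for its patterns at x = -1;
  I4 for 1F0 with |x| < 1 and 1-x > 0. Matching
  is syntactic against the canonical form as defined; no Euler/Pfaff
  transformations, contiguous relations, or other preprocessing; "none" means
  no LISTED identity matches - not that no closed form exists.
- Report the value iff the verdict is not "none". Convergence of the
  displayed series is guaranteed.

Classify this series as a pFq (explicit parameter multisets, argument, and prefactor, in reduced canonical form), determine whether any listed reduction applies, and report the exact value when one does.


At argument -\frac{1}{7}: a 2F1 with upper {-11, -6}, lower {\frac{8}{7}}, scaled by C = \frac{5}{8}. Verdict: terminating. (-6)_k vanishes past k = 6, leaving a 7-term sum, computed directly. Hence: \frac{2705}{9976}.

Structural cue: x = -\frac{1}{7} and the lower running product (prefactor 5/8) is a rising factorial.
Term ratio: r(k) = -\frac{1}{7} * (k-11) (k-6) / [(k+\frac{8}{7}) (k+1)] ; factor over Q: parameters, x = -\frac{1}{7}, and C = \frac{5}{8}.


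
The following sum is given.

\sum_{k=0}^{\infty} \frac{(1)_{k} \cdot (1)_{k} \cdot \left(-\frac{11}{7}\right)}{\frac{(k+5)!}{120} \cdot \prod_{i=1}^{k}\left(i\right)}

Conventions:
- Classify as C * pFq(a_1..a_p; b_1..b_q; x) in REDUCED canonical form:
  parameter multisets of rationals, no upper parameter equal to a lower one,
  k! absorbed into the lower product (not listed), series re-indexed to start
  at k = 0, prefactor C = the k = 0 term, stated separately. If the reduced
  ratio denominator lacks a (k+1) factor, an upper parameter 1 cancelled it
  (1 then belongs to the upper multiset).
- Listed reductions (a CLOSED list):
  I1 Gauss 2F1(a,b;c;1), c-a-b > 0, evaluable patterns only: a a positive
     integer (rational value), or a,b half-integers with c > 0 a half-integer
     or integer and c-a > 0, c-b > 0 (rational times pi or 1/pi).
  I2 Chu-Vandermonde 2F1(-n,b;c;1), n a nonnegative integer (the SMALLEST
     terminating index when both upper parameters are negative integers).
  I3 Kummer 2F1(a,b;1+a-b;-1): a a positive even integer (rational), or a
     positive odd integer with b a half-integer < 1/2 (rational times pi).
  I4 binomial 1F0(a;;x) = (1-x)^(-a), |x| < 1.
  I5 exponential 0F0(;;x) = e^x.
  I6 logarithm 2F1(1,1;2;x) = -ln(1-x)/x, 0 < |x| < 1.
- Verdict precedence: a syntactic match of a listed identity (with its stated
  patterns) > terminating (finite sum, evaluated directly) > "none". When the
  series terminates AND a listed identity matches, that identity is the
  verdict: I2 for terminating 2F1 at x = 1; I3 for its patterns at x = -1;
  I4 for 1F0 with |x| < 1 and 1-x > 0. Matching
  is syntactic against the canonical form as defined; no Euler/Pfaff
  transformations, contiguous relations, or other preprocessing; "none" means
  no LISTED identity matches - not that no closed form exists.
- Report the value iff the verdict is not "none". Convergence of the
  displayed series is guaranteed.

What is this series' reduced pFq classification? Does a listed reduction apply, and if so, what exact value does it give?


Structural cue: t_0 being -\frac{11}{7}, the product of the first k integers (C = -11/7, x = 1) is k!.
Ratio: r(k) = 1 * (k+1) (k+1) / [(k+6) (k+1)] - rational; roots negated = parameters, x = 1, C = -\frac{11}{7}.

At argument 1: a 2F1 with upper {1, 1}, lower {6}, scaled by C = -\frac{11}{7}. Verdict: the Gauss summation I1 matches (x = 1: the Gamma ratio telescopes since c-a-b = 4 > 0 and a = 1 in Z>0). Exact value: -\frac{55}{28}.


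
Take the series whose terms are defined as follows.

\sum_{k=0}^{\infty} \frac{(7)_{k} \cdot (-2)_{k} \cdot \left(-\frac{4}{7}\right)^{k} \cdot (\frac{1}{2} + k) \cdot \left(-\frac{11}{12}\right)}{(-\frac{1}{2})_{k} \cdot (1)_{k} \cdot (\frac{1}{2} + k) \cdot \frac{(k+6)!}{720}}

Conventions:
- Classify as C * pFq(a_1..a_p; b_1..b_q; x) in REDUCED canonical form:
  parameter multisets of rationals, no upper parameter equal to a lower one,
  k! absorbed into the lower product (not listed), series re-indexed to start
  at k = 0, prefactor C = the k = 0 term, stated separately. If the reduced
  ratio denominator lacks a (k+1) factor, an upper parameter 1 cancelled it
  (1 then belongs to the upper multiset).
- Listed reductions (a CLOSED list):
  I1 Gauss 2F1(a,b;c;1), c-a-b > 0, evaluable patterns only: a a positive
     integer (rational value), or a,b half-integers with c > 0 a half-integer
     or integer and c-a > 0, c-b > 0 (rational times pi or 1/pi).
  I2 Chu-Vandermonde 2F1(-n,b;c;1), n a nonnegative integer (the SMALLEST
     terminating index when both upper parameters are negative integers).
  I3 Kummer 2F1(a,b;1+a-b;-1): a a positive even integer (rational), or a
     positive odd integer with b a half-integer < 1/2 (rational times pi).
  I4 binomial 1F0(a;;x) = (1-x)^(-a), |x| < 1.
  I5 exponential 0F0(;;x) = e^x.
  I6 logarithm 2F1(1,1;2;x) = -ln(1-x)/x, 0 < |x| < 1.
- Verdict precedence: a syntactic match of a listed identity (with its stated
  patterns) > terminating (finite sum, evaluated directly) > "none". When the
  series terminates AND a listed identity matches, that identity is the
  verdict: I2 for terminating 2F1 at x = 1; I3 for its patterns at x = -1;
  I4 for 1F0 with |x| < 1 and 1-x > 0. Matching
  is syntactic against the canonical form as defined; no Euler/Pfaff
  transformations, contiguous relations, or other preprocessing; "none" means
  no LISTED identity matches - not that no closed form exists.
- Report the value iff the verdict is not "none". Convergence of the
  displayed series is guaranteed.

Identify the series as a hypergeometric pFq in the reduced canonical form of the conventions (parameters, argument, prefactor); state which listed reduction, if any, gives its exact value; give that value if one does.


The series (x = -\frac{4}{7}) is 1F1: upper {-2}, lower {-\frac{1}{2}}, prefactor -\frac{11}{12}. Verdict: terminating. With -2 upstairs the series is a 3-term polynomial sum; evaluated term by term. Hence: \frac{1397}{588}.

Structural cue: from the first term -\frac{11}{12}: the denominator's factorial ratio (C = -11/12, x = -4/7) is a lower Pochhammer.
Step ratio: r(k) = -\frac{4}{7} * (k-2) / [(k-\frac{1}{2}) (k+1)] - rational in k, leading ratio -\frac{4}{7}; with t_0 = -\frac{11}{12}, classification follows.


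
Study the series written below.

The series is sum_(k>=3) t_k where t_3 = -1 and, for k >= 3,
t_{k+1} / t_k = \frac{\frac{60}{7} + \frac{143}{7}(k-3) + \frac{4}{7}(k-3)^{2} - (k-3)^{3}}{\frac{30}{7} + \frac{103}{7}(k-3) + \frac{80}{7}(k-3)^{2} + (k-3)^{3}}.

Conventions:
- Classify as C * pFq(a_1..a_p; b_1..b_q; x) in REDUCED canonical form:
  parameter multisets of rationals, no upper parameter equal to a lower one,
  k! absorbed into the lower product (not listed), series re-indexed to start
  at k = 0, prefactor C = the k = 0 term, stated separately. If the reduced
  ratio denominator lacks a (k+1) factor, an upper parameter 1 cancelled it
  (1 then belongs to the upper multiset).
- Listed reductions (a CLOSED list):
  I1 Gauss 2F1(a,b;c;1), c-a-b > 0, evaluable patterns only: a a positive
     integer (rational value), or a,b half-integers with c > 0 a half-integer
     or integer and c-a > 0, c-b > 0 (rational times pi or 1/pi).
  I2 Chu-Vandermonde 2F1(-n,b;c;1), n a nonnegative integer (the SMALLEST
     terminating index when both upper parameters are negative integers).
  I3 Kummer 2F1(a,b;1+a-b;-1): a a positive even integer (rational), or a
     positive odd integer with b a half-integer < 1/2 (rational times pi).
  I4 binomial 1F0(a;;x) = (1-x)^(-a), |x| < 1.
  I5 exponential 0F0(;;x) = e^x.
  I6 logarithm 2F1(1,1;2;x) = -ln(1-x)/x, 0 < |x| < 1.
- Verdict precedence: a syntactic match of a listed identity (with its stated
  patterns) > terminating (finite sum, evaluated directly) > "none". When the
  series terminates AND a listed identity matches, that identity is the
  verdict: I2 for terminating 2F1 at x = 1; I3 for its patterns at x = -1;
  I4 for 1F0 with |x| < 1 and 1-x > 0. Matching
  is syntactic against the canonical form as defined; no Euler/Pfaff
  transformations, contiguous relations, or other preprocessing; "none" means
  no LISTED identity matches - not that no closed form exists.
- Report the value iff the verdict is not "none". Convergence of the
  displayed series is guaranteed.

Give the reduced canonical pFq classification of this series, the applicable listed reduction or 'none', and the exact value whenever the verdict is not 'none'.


x = -1 here; the reduced form reads 2F1, upper {-5, 4}, lower {10}, C = -1. Verdict: this is the Kummer evaluation I3 (x = -1; c = 10 equals 1+a-b for upper {-5, 4}: listed pattern). Hence: -6.

First insight: x = -1 and the parameter 3/7 appears in both the upper and lower lists and cancels.
Adjacent-term ratio: r(k) = -1 * (k-5) (k+4) / [(k+10) (k+1)] - poly over poly, x = -1 from leading terms; C = -1 at k = 0.


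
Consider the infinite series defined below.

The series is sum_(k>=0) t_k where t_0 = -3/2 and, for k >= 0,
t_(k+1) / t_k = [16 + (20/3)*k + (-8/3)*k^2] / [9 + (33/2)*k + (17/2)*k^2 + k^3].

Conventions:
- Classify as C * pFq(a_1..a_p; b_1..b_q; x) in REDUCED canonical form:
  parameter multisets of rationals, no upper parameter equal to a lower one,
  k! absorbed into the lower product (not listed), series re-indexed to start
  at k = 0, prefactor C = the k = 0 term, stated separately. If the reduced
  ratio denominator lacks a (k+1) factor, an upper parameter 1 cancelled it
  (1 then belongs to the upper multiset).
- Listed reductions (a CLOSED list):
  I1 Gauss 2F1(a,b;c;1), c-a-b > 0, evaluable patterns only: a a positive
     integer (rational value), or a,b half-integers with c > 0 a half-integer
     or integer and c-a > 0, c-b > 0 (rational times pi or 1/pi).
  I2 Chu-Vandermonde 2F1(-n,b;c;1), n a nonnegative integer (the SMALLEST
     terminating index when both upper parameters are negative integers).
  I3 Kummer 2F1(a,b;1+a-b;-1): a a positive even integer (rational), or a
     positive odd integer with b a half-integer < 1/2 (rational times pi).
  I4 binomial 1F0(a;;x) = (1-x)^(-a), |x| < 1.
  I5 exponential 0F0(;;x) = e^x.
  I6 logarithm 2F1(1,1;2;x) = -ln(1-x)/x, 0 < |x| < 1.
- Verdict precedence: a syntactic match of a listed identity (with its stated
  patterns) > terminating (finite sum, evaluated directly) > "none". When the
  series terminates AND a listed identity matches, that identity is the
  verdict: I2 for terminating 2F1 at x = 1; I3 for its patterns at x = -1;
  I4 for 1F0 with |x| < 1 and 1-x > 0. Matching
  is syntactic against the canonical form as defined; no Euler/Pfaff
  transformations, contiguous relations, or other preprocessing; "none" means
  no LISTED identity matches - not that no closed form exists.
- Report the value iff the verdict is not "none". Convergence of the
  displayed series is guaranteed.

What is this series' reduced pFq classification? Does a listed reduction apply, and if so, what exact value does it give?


This is -3/2 * 1F1(-4; 6; -8/3) in reduced canonical form. Verdict: terminating - no listed pattern fits, but -4 in the upper list cuts the series at k = 4; direct evaluation. Hence: -8827/1458.

The tell: t_0 = -3/2 here, and the ratio is unreduced: k + 3/2 divides both sides (C = -3/2).
Ratio: r(k) = (-8/3) * (k-4) / [(k+6) (k+1)] ; factor over Q: parameters, x = (-8/3), and C = -3/2.


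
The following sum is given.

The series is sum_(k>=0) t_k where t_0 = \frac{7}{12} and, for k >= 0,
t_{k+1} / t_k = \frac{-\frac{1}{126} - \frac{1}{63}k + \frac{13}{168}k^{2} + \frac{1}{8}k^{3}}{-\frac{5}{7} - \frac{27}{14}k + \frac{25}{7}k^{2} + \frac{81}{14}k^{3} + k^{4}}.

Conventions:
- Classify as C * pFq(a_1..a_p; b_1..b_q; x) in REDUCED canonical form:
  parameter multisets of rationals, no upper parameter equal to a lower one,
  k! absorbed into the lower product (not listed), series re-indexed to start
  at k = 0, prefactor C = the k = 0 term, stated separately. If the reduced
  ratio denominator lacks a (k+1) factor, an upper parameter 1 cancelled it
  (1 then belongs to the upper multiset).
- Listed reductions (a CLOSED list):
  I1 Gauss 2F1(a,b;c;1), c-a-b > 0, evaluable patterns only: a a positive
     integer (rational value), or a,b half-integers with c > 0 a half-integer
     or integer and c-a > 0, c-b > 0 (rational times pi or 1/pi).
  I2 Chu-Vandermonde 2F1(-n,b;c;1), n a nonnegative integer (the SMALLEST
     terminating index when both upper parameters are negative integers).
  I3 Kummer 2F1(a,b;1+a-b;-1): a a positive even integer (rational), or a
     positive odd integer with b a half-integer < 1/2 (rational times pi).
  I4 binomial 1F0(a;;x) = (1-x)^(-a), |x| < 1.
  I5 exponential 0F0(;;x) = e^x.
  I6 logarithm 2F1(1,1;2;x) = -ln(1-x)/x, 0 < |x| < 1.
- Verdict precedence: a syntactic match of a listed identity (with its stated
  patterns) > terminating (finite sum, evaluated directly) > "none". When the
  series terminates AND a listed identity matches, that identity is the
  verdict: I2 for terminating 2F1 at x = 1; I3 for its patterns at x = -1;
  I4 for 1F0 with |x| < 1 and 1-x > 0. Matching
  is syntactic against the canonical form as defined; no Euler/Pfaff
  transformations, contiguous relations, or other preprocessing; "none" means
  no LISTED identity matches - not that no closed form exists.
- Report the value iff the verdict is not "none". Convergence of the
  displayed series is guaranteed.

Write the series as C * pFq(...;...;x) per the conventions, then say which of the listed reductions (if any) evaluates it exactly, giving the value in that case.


This is \frac{7}{12} * 2F2(-\frac{1}{3}, \frac{2}{3}; -\frac{1}{2}, 5; \frac{1}{8}) in reduced canonical form. Verdict: none. No listed pattern accepts 2F2(-\frac{1}{3}, \frac{2}{3}; -\frac{1}{2}, 5; \frac{1}{8}).

First insight: from the first term \frac{7}{12}: the parameter 2/7 appears in both the upper and lower lists and cancels.
Step ratio: r(k) = \frac{1}{8} * (k-\frac{1}{3}) (k+\frac{2}{3}) / [(k-\frac{1}{2}) (k+5) (k+1)] - rational in k. x = \frac{1}{8}; t_0 = \frac{7}{12}; negate the roots.


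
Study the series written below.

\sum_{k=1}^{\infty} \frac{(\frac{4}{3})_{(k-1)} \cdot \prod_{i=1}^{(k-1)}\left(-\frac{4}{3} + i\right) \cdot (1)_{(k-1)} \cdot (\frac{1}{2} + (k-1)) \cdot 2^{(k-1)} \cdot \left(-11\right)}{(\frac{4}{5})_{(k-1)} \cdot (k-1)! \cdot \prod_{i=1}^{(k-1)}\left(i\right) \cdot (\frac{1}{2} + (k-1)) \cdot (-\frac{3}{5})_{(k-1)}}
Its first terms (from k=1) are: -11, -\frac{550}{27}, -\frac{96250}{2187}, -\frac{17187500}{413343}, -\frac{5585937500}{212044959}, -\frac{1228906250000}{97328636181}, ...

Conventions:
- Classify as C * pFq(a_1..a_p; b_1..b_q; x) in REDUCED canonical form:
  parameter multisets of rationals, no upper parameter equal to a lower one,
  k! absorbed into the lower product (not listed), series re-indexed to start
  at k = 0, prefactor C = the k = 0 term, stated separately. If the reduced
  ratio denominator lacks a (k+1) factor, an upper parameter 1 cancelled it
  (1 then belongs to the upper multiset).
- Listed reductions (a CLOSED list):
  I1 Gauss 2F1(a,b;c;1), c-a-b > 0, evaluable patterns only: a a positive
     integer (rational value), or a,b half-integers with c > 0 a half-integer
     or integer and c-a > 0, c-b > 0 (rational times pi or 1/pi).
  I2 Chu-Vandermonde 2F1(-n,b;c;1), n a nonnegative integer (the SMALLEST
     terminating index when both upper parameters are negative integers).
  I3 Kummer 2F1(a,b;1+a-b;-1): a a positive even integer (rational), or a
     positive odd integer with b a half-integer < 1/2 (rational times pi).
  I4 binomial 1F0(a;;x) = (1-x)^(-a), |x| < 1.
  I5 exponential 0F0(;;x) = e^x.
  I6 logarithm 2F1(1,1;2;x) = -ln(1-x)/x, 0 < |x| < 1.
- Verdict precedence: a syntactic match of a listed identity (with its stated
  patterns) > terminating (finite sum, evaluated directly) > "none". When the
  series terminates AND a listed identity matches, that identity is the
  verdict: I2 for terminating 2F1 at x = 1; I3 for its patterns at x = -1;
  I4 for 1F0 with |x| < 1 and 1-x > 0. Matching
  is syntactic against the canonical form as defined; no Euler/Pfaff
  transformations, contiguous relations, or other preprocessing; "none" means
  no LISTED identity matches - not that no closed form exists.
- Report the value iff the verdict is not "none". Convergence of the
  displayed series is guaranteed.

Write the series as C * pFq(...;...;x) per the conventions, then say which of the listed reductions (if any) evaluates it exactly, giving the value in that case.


At argument 2: a 2F2 with upper {-\frac{1}{3}, \frac{4}{3}}, lower {-\frac{3}{5}, \frac{4}{5}}, scaled by C = -11. Verdict: none. No listed pattern accepts 2F2(-\frac{1}{3}, \frac{4}{3}; -\frac{3}{5}, \frac{4}{5}; 2).

First insight: from the first term -11: the lower running product (C = -11) is a rising factorial.
Step ratio: r(k) = 2 * (k-\frac{1}{3}) (k+\frac{4}{3}) / [(k-\frac{3}{5}) (k+\frac{4}{5}) (k+1)] ; factor over Q: parameters, x = 2, and C = -11.


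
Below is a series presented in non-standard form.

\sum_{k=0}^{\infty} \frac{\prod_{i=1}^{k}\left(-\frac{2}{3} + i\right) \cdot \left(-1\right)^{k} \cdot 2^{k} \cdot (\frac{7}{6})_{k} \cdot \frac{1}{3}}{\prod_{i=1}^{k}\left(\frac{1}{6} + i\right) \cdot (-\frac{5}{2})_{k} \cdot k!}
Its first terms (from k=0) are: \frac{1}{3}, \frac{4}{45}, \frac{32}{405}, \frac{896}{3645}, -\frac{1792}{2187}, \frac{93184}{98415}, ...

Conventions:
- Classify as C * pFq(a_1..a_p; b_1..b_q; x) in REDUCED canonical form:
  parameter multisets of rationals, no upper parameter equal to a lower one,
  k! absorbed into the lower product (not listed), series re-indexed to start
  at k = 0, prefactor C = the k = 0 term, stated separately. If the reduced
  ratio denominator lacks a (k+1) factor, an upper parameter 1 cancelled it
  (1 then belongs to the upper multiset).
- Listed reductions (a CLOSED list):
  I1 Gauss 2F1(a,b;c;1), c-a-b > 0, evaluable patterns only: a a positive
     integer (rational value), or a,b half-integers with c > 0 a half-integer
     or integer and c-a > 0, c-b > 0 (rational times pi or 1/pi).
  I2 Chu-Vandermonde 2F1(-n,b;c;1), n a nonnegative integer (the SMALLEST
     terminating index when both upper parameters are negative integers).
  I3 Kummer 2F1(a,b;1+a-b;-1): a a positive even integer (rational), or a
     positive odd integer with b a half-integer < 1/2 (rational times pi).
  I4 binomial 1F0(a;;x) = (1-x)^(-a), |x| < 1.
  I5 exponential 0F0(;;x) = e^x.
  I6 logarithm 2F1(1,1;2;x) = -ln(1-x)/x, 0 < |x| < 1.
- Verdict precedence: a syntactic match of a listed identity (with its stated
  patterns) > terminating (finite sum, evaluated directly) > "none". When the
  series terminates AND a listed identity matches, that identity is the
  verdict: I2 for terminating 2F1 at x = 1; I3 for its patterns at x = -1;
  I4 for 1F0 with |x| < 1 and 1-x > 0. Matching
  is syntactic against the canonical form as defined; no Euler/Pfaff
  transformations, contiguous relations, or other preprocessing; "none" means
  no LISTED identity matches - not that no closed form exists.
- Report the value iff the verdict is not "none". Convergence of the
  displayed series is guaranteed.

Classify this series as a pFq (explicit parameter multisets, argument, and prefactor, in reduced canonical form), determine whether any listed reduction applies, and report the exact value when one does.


Classification (C = \frac{1}{3}): 1F1 with upper {\frac{1}{3}}, lower {-\frac{5}{2}}, argument x = -2. Verdict: none (x = -2): each listed identity misses the multisets {\frac{1}{3}} ; {-\frac{5}{2}}.

Structural cue: t_0 being \frac{1}{3}, the parameter 7/6 appears in both the upper and lower lists and cancels.
Adjacent-term ratio: r(k) = -2 * (k+\frac{1}{3}) / [(k-\frac{5}{2}) (k+1)] - poly over poly, x = -2 from leading terms; C = \frac{1}{3} at k = 0.
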